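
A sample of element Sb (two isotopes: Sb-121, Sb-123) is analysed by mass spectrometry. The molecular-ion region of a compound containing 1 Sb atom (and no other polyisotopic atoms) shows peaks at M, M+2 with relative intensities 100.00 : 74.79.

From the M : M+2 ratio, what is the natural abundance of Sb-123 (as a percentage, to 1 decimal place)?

42.8%

Write p for the Sb-121 fraction. I(M+2)/I(M) = [C(1,1)·p^0·(1−p)] / p^1 = 1·(1−p)/p = 74.79/100.00 = 0.7479
(1−p)/p = 0.7479/1 = 0.7479  ⇒  p = 1/(1 + 0.7479) = 0.5721
Sb-121: 57.2%, Sb-123: 42.8%.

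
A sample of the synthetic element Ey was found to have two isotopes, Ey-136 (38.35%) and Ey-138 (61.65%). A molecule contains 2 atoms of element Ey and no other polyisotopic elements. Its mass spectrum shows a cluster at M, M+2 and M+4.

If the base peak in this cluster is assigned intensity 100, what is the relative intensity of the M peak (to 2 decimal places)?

(0.3835 + 0.6165)^2 gives M 0.1471, M+2 0.4729, M+4 0.3801; the largest is M+2.
P(M+2) = C(2,1) × 0.3835^1 × 0.6165^1 = 2 × 0.3835 × 0.6165 = 0.472856 (base)
P(M) = C(2,0) × 0.3835^2 × 0.6165^0 = 1 × 0.14707225 × 1.0000 = 0.147072
Relative intensity = 0.147072 / 0.472856 × 100 = 31.10

31.10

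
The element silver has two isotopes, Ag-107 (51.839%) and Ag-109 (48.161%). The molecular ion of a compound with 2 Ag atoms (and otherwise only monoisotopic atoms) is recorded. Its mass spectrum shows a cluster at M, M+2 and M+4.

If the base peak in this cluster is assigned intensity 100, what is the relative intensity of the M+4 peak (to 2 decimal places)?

Binomial terms of (0.51839 + 0.48161)^2: M 0.2687, M+2 0.4993, M+4 0.2319 → M+2 is the base peak.
P(M+2) = C(2,1) × 0.51839^1 × 0.48161^1 = 2 × 0.51839 × 0.48161 = 0.499324 (base)
P(M+4) = C(2,2) × 0.51839^0 × 0.48161^2 = 1 × 1.0000 × 0.23194819 = 0.231948
Relative intensity = 0.231948 / 0.499324 × 100 = 46.45

46.45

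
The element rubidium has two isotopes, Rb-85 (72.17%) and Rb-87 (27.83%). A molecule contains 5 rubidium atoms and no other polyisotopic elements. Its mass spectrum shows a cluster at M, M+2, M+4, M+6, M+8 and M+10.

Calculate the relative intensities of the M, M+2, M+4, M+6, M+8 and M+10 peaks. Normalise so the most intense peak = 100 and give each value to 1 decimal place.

51.9 : 100.0 : 77.1 : 29.7 : 5.7 : 0.4

The 5 Rb atoms are independent, so intensities follow the terms of (0.7217 + 0.2783)^5.
P(M) = 0.7217^5 = 0.195787
P(M+2) = 5 × 0.7217^4 × 0.2783^1 = 0.377494
P(M+4) = 10 × 0.7217^3 × 0.2783^2 = 0.291136
P(M+6) = 10 × 0.7217^2 × 0.2783^3 = 0.112267
P(M+8) = 5 × 0.7217^1 × 0.2783^4 = 0.021646
P(M+10) = 0.2783^5 = 0.001669
The M+2 peak is largest (0.377494); scaling to 100 gives 51.9 : 100.0 : 77.1 : 29.7 : 5.7 : 0.4.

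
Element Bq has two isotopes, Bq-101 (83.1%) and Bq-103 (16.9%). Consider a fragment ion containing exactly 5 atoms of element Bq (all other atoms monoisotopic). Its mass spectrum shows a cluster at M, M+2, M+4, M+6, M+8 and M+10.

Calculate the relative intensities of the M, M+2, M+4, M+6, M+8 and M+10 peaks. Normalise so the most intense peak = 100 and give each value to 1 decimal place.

98.3 : 100.0 : 40.7 : 8.3 : 0.8 : 0.0

Expanding (0.831 + 0.169)^5:
P(M) = 0.831^5 = 0.396283
P(M+2) = 5 × 0.831^4 × 0.169^1 = 0.402959
P(M+4) = 10 × 0.831^3 × 0.169^2 = 0.163899
P(M+6) = 10 × 0.831^2 × 0.169^3 = 0.033332
P(M+8) = 5 × 0.831^1 × 0.169^4 = 0.003389
P(M+10) = 0.169^5 = 0.000138
The M+2 peak is largest (0.402959); scaling to 100 gives 98.3 : 100.0 : 40.7 : 8.3 : 0.8 : 0.0.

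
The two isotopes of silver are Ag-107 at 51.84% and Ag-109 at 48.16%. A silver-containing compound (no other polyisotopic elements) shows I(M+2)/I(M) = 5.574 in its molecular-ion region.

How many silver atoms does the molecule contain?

6

With n Ag atoms, P(M+2)/P(M) = C(n,1)·p^(n−1)q / p^n = n·q/p = n · 0.4816/0.5184.
n = 5.574 × 0.5184/0.4816 = 6.00 ≈ 6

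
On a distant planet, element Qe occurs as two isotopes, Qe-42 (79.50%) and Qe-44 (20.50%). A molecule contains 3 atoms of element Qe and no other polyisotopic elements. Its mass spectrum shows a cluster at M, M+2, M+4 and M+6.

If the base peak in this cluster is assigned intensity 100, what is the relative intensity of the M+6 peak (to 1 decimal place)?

1.7

Binomial terms of (0.7950 + 0.2050)^3: M 0.5025, M+2 0.3887, M+4 0.1002, M+6 0.0086 → M is the base peak.
P(M) = C(3,0) × 0.7950^3 × 0.2050^0 = 1 × 0.50245988 × 1.0000 = 0.502460 (base)
P(M+6) = C(3,3) × 0.7950^0 × 0.2050^3 = 1 × 1.0000 × 0.00861512 = 0.008615
Relative intensity = 0.008615 / 0.502460 × 100 = 1.7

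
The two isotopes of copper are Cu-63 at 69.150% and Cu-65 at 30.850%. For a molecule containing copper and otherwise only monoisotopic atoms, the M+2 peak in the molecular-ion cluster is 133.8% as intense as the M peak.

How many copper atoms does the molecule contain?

The M+2/M ratio from n Cu atoms is n · q/p = n · 0.30850/0.69150.
n = 1.338 × 0.69150/0.30850 = 3.00 ≈ 3

3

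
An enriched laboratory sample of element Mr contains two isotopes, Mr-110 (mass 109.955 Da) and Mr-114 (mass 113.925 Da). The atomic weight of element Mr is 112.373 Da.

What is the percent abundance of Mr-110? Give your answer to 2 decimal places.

39.09%

Let x be the fractional abundance of Mr-110; then Mr-114 has abundance 1 − x.
109.955·x + 113.925·(1 − x) = 112.373
(109.955 − 113.925)·x = 112.373 − 113.925
x = -1.552 / -3.970 = 0.39093 → 39.09% Mr-110, 60.91% Mr-114.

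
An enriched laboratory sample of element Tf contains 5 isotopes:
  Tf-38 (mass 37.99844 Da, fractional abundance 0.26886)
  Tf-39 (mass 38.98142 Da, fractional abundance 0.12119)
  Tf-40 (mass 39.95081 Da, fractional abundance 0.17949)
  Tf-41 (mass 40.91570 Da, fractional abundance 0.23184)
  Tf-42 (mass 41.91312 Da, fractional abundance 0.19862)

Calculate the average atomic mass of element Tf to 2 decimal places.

The abundance-weighted mean is 0.26886 × 37.99844 + 0.12119 × 38.98142 + 0.17949 × 39.95081 + 0.23184 × 40.91570 + 0.19862 × 41.91312
= 10.216261 + 4.724158 + 7.170771 + 9.485896 + 8.324784 = 39.921870 Da

39.92 Da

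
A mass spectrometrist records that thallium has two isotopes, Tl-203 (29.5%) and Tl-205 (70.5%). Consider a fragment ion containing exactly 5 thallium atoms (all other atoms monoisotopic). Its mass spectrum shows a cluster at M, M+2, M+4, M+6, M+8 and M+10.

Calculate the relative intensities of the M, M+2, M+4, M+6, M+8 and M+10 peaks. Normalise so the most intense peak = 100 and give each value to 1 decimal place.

0.6 : 7.3 : 35.0 : 83.7 : 100.0 : 47.8

Each Tl atom is independently Tl-203 (p = 0.295) or Tl-205 (q = 0.705); the cluster is the binomial expansion (p + q)^5.
P(M) = 0.295^5 = 0.002234
P(M+2) = 5 × 0.295^4 × 0.705^1 = 0.026696
P(M+4) = 10 × 0.295^3 × 0.705^2 = 0.127598
P(M+6) = 10 × 0.295^2 × 0.705^3 = 0.304938
P(M+8) = 5 × 0.295^1 × 0.705^4 = 0.364375
P(M+10) = 0.705^5 = 0.174159
The M+8 peak is largest (0.364375); scaling to 100 gives 0.6 : 7.3 : 35.0 : 83.7 : 100.0 : 47.8.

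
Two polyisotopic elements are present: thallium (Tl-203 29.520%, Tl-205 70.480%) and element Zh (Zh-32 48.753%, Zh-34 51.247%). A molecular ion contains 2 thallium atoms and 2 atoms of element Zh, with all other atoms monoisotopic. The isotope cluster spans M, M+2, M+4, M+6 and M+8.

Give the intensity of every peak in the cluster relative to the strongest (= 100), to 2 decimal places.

Thallium pattern (n=2): 0.08714304 : 0.41611392 : 0.49674304
Element Zh pattern (n=2): 0.2376855 : 0.499689 : 0.2626255
Convolve the two distributions (both contribute in 2-u steps):
  M: 0.08714304×0.2376855 = 0.020713
  M+2: 0.08714304×0.499689 + 0.41611392×0.2376855 = 0.142449
  M+4: 0.08714304×0.2626255 + 0.41611392×0.499689 + 0.49674304×0.2376855 = 0.348882
  M+6: 0.41611392×0.2626255 + 0.49674304×0.499689 = 0.357499
  M+8: 0.49674304×0.2626255 = 0.130457
Scale to base peak (0.357499) = 100: 5.79 : 39.85 : 97.59 : 100.00 : 36.49

5.79 : 39.85 : 97.59 : 100.00 : 36.49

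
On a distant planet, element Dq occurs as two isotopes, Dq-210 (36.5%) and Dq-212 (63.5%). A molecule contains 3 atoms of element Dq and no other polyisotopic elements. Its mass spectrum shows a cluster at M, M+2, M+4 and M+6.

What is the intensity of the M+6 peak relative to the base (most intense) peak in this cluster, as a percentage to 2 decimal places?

(0.365 + 0.635)^3 gives M 0.0486, M+2 0.2538, M+4 0.4415, M+6 0.2560; the largest is M+4.
P(M+4) = C(3,2) × 0.365^1 × 0.635^2 = 3 × 0.3650 × 0.403225 = 0.441531 (base)
P(M+6) = C(3,3) × 0.365^0 × 0.635^3 = 1 × 1.0000 × 0.25604788 = 0.256048
Relative intensity = 0.256048 / 0.441531 × 100 = 57.99

57.99%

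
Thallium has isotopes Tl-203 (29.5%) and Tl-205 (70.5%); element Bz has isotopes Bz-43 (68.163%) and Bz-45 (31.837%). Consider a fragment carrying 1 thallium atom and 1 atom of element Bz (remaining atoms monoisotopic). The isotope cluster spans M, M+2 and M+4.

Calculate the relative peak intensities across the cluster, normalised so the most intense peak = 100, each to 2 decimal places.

Thallium pattern (n=1): 0.2950 : 0.7050
Element Bz pattern (n=1): 0.68163 : 0.31837
Convolve the two distributions (both contribute in 2-u steps):
  M: 0.2950×0.68163 = 0.201081
  M+2: 0.2950×0.31837 + 0.7050×0.68163 = 0.574468
  M+4: 0.7050×0.31837 = 0.224451
Scale to base peak (0.574468) = 100: 35.00 : 100.00 : 39.07

35.00 : 100.00 : 39.07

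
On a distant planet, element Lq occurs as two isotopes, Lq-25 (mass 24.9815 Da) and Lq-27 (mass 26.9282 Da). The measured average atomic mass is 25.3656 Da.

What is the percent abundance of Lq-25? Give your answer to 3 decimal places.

80.269%

Writing the weighted mean with unknown fraction x of Lq-25:
24.9815·x + 26.9282·(1 − x) = 25.3656
(24.9815 − 26.9282)·x = 25.3656 − 26.9282
x = -1.5626 / -1.9467 = 0.80269 → 80.269% Lq-25, 19.731% Lq-27.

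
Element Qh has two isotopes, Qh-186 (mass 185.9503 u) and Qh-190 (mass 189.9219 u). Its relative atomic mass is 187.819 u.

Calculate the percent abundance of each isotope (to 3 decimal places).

Writing the weighted mean with unknown fraction x of Qh-186:
185.9503·x + 189.9219·(1 − x) = 187.819
(185.9503 − 189.9219)·x = 187.819 − 189.9219
x = -2.1029 / -3.9716 = 0.52948 → 52.948% Qh-186, 47.052% Qh-190.

Qh-186: 52.948%, Qh-190: 47.052%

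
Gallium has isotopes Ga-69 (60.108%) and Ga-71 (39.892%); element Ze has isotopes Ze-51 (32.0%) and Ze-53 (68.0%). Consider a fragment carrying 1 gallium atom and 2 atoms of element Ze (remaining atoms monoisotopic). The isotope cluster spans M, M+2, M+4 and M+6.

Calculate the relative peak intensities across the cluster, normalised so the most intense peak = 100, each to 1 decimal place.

Gallium pattern (n=1): 0.60108 : 0.39892
Element Ze pattern (n=2): 0.1024 : 0.4352 : 0.4624
Convolve the two distributions (both contribute in 2-u steps):
  M: 0.60108×0.1024 = 0.061551
  M+2: 0.60108×0.4352 + 0.39892×0.1024 = 0.302439
  M+4: 0.60108×0.4624 + 0.39892×0.4352 = 0.451549
  M+6: 0.39892×0.4624 = 0.184461
Scale to base peak (0.451549) = 100: 13.6 : 67.0 : 100.0 : 40.9

13.6 : 67.0 : 100.0 : 40.9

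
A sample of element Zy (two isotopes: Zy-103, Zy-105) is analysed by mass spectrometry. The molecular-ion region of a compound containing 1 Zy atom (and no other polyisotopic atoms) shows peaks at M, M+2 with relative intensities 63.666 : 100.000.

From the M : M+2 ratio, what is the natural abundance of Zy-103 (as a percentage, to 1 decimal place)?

38.9%

If p is the fraction of Zy that is Zy-103, then I(M+2)/I(M) = [C(1,1)·p^0·(1−p)] / p^1 = 1·(1−p)/p = 100.000/63.666 = 1.5707
(1−p)/p = 1.5707/1 = 1.5707  ⇒  p = 1/(1 + 1.5707) = 0.3890
Zy-103: 38.9%, Zy-105: 61.1%.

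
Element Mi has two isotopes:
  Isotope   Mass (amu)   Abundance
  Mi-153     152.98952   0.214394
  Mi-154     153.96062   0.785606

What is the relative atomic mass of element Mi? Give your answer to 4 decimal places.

153.7524 amu

Average mass = Σ (abundance × isotope mass) = 0.214394 × 152.98952 + 0.785606 × 153.96062
= 32.800035 + 120.952387 = 153.752422 amu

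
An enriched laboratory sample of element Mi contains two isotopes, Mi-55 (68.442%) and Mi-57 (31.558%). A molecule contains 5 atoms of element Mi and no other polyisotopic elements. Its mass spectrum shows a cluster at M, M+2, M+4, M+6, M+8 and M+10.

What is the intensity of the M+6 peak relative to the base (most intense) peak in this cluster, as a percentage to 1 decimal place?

Binomial terms of (0.68442 + 0.31558)^5: M 0.1502, M+2 0.3462, M+4 0.3193, M+6 0.1472, M+8 0.0339, M+10 0.0031 → M+2 is the base peak.
P(M+2) = C(5,1) × 0.68442^4 × 0.31558^1 = 5 × 0.21942735 × 0.31558 = 0.346234 (base)
P(M+6) = C(5,3) × 0.68442^2 × 0.31558^3 = 10 × 0.46843074 × 0.03142884 = 0.147222
Relative intensity = 0.147222 / 0.346234 × 100 = 42.5

42.5%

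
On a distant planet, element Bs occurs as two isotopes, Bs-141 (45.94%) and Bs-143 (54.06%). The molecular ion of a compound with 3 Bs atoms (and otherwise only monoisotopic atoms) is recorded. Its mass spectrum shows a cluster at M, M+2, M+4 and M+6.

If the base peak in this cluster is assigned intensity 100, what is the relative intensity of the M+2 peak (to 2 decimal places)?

(0.4594 + 0.5406)^3 gives M 0.0970, M+2 0.3423, M+4 0.4028, M+6 0.1580; the largest is M+4.
P(M+4) = C(3,2) × 0.4594^1 × 0.5406^2 = 3 × 0.4594 × 0.29224836 = 0.402777 (base)
P(M+2) = C(3,1) × 0.4594^2 × 0.5406^1 = 3 × 0.21104836 × 0.5406 = 0.342278
Relative intensity = 0.342278 / 0.402777 × 100 = 84.98

84.98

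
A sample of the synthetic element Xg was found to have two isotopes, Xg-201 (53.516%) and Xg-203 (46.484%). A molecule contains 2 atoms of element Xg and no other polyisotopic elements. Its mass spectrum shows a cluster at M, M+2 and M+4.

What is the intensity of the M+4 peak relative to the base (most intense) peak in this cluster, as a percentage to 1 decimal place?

43.4%

Binomial terms of (0.53516 + 0.46484)^2: M 0.2864, M+2 0.4975, M+4 0.2161 → M+2 is the base peak.
P(M+2) = C(2,1) × 0.53516^1 × 0.46484^1 = 2 × 0.53516 × 0.46484 = 0.497528 (base)
P(M+4) = C(2,2) × 0.53516^0 × 0.46484^2 = 1 × 1.0000 × 0.21607623 = 0.216076
Relative intensity = 0.216076 / 0.497528 × 100 = 43.4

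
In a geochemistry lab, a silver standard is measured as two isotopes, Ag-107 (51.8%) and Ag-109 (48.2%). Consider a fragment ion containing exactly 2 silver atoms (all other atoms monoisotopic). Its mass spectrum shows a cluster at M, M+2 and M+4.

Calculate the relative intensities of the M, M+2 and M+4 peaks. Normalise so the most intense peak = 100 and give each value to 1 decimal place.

The 2 Ag atoms are independent, so intensities follow the terms of (0.518 + 0.482)^2.
P(M) = 0.518^2 = 0.268324
P(M+2) = 2 × 0.518^1 × 0.482^1 = 0.499352
P(M+4) = 0.482^2 = 0.232324
The M+2 peak is largest (0.499352); scaling to 100 gives 53.7 : 100.0 : 46.5.

53.7 : 100.0 : 46.5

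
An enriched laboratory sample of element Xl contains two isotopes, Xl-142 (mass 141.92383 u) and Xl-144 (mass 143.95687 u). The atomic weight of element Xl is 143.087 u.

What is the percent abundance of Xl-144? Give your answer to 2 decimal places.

57.21%

Writing the weighted mean with unknown fraction x of Xl-142:
141.92383·x + 143.95687·(1 − x) = 143.087
(141.92383 − 143.95687)·x = 143.087 − 143.95687
x = -0.86987 / -2.03304 = 0.42787 → 42.79% Xl-142, 57.21% Xl-144.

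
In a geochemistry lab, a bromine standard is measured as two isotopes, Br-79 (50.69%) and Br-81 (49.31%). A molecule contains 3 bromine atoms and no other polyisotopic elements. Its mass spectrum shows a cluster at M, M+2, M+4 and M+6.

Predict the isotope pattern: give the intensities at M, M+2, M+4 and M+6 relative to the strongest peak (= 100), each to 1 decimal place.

Expanding (0.5069 + 0.4931)^3:
P(M) = 0.5069^3 = 0.130247
P(M+2) = 3 × 0.5069^2 × 0.4931^1 = 0.380103
P(M+4) = 3 × 0.5069^1 × 0.4931^2 = 0.369755
P(M+6) = 0.4931^3 = 0.119896
The M+2 peak is largest (0.380103); scaling to 100 gives 34.3 : 100.0 : 97.3 : 31.5.

34.3 : 100.0 : 97.3 : 31.5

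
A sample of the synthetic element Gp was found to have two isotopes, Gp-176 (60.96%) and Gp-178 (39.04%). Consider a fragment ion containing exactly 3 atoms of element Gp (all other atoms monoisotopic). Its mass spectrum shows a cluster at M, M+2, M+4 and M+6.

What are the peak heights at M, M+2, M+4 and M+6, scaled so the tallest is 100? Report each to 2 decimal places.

52.05 : 100.00 : 64.04 : 13.67

Expanding (0.6096 + 0.3904)^3:
P(M) = 0.6096^3 = 0.226535
P(M+2) = 3 × 0.6096^2 × 0.3904^1 = 0.435232
P(M+4) = 3 × 0.6096^1 × 0.3904^2 = 0.278731
P(M+6) = 0.3904^3 = 0.059502
The M+2 peak is largest (0.435232); scaling to 100 gives 52.05 : 100.00 : 64.04 : 13.67.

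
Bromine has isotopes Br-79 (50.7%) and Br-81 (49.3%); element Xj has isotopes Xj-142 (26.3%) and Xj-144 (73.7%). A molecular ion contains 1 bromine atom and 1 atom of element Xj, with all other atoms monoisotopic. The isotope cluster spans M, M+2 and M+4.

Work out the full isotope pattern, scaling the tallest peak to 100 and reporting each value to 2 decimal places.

26.49 : 100.00 : 72.19

Bromine pattern (n=1): 0.5070 : 0.4930
Element Xj pattern (n=1): 0.2630 : 0.7370
Convolve the two distributions (both contribute in 2-u steps):
  M: 0.5070×0.2630 = 0.133341
  M+2: 0.5070×0.7370 + 0.4930×0.2630 = 0.503318
  M+4: 0.4930×0.7370 = 0.363341
Scale to base peak (0.503318) = 100: 26.49 : 100.00 : 72.19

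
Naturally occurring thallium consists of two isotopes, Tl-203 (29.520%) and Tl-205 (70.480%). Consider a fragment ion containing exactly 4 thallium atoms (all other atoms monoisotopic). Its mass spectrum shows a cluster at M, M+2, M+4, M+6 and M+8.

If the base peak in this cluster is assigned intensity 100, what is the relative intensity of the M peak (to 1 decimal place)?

1.8

Term probabilities: M 0.0076, M+2 0.0725, M+4 0.2597, M+6 0.4134, M+8 0.2468. Base peak = M+6.
P(M+6) = C(4,3) × 0.29520^1 × 0.70480^3 = 4 × 0.2952 × 0.35010449 = 0.413403 (base)
P(M) = C(4,0) × 0.29520^4 × 0.70480^0 = 1 × 0.00759391 × 1.0000 = 0.007594
Relative intensity = 0.007594 / 0.413403 × 100 = 1.8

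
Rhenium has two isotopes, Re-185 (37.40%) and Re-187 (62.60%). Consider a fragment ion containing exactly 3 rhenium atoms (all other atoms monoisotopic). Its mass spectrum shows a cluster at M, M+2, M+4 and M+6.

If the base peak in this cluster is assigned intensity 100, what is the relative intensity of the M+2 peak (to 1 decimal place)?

59.7

Term probabilities: M 0.0523, M+2 0.2627, M+4 0.4397, M+6 0.2453. Base peak = M+4.
P(M+4) = C(3,2) × 0.3740^1 × 0.6260^2 = 3 × 0.3740 × 0.391876 = 0.439685 (base)
P(M+2) = C(3,1) × 0.3740^2 × 0.6260^1 = 3 × 0.139876 × 0.6260 = 0.262687
Relative intensity = 0.262687 / 0.439685 × 100 = 59.7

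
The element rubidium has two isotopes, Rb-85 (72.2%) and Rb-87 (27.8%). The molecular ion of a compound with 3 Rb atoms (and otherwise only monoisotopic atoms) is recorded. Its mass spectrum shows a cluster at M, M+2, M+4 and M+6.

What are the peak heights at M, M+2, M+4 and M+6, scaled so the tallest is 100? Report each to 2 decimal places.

Each Rb atom is independently Rb-85 (p = 0.722) or Rb-87 (q = 0.278); the cluster is the binomial expansion (p + q)^3.
P(M) = 0.722^3 = 0.376367
P(M+2) = 3 × 0.722^2 × 0.278^1 = 0.434751
P(M+4) = 3 × 0.722^1 × 0.278^2 = 0.167397
P(M+6) = 0.278^3 = 0.021485
The M+2 peak is largest (0.434751); scaling to 100 gives 86.57 : 100.00 : 38.50 : 4.94.

86.57 : 100.00 : 38.50 : 4.94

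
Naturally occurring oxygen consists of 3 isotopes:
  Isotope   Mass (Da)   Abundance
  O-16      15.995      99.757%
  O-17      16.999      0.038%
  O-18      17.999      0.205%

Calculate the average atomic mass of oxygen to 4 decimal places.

15.9995 Da

Average mass = Σ (abundance × isotope mass) = 0.99757 × 15.995 + 0.00038 × 16.999 + 0.00205 × 17.999
= 15.95613 + 0.00646 + 0.03690 = 15.99949 Da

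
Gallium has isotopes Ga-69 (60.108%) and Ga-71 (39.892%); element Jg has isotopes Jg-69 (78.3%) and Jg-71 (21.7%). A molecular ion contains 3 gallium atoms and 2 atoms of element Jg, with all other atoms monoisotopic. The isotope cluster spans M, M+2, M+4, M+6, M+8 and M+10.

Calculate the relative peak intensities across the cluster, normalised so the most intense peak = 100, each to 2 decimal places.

39.29 : 100.00 : 98.29 : 46.27 : 10.35 : 0.88

Gallium pattern (n=3): 0.2171685 : 0.432386 : 0.2869625 : 0.063483
Element Jg pattern (n=2): 0.613089 : 0.339822 : 0.047089
Convolve the two distributions (both contribute in 2-u steps):
  M: 0.2171685×0.613089 = 0.133144
  M+2: 0.2171685×0.339822 + 0.432386×0.613089 = 0.338890
  M+4: 0.2171685×0.047089 + 0.432386×0.339822 + 0.2869625×0.613089 = 0.333094
  M+6: 0.432386×0.047089 + 0.2869625×0.339822 + 0.063483×0.613089 = 0.156798
  M+8: 0.2869625×0.047089 + 0.063483×0.339822 = 0.035086
  M+10: 0.063483×0.047089 = 0.002989
Scale to base peak (0.338890) = 100: 39.29 : 100.00 : 98.29 : 46.27 : 10.35 : 0.88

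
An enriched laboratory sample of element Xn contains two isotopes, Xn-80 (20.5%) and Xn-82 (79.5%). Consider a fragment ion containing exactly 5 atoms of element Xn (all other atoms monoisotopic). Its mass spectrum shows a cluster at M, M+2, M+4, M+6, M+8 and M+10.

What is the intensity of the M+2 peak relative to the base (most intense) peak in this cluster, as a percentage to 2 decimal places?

1.71%

Term probabilities: M 0.0004, M+2 0.0070, M+4 0.0544, M+6 0.2112, M+8 0.4094, M+10 0.3176. Base peak = M+8.
P(M+8) = C(5,4) × 0.205^1 × 0.795^4 = 5 × 0.2050 × 0.3994556 = 0.409442 (base)
P(M+2) = C(5,1) × 0.205^4 × 0.795^1 = 5 × 0.0017661 × 0.7950 = 0.007020
Relative intensity = 0.007020 / 0.409442 × 100 = 1.71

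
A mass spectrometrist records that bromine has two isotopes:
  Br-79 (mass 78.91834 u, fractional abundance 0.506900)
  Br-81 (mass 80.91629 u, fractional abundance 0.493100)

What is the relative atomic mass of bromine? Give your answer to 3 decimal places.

79.904 u

Weight each isotope mass by its fractional abundance: 0.506900 × 78.91834 + 0.493100 × 80.91629
= 40.003707 + 39.899823 = 79.903530 u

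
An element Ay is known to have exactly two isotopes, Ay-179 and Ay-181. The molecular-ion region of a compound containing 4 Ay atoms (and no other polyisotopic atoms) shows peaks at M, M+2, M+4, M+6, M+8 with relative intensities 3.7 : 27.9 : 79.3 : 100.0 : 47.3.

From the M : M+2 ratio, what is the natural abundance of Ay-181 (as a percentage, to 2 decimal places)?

Write p for the Ay-179 fraction. I(M+2)/I(M) = [C(4,1)·p^3·(1−p)] / p^4 = 4·(1−p)/p = 27.9/3.7 = 7.5405
(1−p)/p = 7.5405/4 = 1.8851  ⇒  p = 1/(1 + 1.8851) = 0.3466
Ay-179: 34.66%, Ay-181: 65.34%.

65.34%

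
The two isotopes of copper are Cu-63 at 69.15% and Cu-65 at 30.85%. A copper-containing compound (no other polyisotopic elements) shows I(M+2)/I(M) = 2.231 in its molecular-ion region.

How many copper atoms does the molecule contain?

The M+2/M ratio from n Cu atoms is n · q/p = n · 0.3085/0.6915.
n = 2.231 × 0.6915/0.3085 = 5.00 ≈ 5

5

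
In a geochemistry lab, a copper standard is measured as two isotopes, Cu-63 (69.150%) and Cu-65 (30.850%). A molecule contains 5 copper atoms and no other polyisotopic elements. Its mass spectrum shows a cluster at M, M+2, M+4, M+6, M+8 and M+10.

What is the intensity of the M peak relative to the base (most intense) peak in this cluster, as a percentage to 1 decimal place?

Term probabilities: M 0.1581, M+2 0.3527, M+4 0.3147, M+6 0.1404, M+8 0.0313, M+10 0.0028. Base peak = M+2.
P(M+2) = C(5,1) × 0.69150^4 × 0.30850^1 = 5 × 0.2286487 × 0.3085 = 0.352691 (base)
P(M) = C(5,0) × 0.69150^5 × 0.30850^0 = 1 × 0.15811058 × 1.0000 = 0.158111
Relative intensity = 0.158111 / 0.352691 × 100 = 44.8

44.8%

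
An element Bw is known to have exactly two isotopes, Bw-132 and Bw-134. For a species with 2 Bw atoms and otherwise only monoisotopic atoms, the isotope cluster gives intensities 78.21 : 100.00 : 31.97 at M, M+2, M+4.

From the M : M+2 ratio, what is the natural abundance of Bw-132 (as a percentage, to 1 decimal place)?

If p is the fraction of Bw that is Bw-132, then I(M+2)/I(M) = [C(2,1)·p^1·(1−p)] / p^2 = 2·(1−p)/p = 100.00/78.21 = 1.2786
(1−p)/p = 1.2786/2 = 0.6393  ⇒  p = 1/(1 + 0.6393) = 0.6100
Bw-132: 61.0%, Bw-134: 39.0%.

61.0%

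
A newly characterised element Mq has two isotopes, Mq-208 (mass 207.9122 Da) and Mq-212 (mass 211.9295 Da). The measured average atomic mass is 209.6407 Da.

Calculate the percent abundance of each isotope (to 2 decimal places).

Let x be the fractional abundance of Mq-208; then Mq-212 has abundance 1 − x.
207.9122·x + 211.9295·(1 − x) = 209.6407
(207.9122 − 211.9295)·x = 209.6407 − 211.9295
x = -2.2888 / -4.0173 = 0.56974 → 56.97% Mq-208, 43.03% Mq-212.

Mq-208: 56.97%, Mq-212: 43.03%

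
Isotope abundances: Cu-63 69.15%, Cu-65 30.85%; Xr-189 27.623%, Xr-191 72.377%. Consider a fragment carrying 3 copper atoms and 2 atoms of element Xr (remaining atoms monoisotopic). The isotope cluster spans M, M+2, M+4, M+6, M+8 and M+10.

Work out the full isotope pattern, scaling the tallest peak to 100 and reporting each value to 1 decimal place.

6.9 : 45.4 : 100.0 : 85.7 : 31.5 : 4.2

Copper pattern (n=3): 0.33065611 : 0.44254842 : 0.19743483 : 0.02936064
Element Xr pattern (n=2): 0.07630301 : 0.39985397 : 0.52384301
Convolve the two distributions (both contribute in 2-u steps):
  M: 0.33065611×0.07630301 = 0.025230
  M+2: 0.33065611×0.39985397 + 0.44254842×0.07630301 = 0.165982
  M+4: 0.33065611×0.52384301 + 0.44254842×0.39985397 + 0.19743483×0.07630301 = 0.365232
  M+6: 0.44254842×0.52384301 + 0.19743483×0.39985397 + 0.02936064×0.07630301 = 0.313011
  M+8: 0.19743483×0.52384301 + 0.02936064×0.39985397 = 0.115165
  M+10: 0.02936064×0.52384301 = 0.015380
Scale to base peak (0.365232) = 100: 6.9 : 45.4 : 100.0 : 85.7 : 31.5 : 4.2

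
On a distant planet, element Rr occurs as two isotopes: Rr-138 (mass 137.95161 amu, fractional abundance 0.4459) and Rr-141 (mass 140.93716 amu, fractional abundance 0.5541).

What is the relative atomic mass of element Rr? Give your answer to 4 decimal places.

Ar = Σ fᵢ·mᵢ = 0.4459 × 137.95161 + 0.5541 × 140.93716
= 61.512623 + 78.093280 = 139.605903 amu

139.6059 amu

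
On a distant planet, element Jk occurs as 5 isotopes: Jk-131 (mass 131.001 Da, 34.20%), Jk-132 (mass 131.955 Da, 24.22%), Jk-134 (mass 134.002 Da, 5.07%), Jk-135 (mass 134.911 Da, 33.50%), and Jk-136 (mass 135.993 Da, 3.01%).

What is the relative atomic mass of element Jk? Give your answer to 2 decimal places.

Average mass = Σ (abundance × isotope mass) = 0.3420 × 131.001 + 0.2422 × 131.955 + 0.0507 × 134.002 + 0.3350 × 134.911 + 0.0301 × 135.993
= 44.8023 + 31.9595 + 6.7939 + 45.1952 + 4.0934 = 132.8443 Da

132.84 Da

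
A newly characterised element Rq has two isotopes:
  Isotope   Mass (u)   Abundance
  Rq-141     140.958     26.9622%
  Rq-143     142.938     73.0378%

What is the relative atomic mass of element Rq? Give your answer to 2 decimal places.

Ar = Σ fᵢ·mᵢ = 0.269622 × 140.958 + 0.730378 × 142.938
= 38.0054 + 104.3988 = 142.4042 u

142.40 u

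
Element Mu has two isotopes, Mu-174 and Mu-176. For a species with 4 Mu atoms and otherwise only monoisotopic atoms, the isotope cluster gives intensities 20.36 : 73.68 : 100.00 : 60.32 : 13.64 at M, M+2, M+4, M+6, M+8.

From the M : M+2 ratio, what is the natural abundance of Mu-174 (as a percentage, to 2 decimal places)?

Write p for the Mu-174 fraction. I(M+2)/I(M) = [C(4,1)·p^3·(1−p)] / p^4 = 4·(1−p)/p = 73.68/20.36 = 3.6189
(1−p)/p = 3.6189/4 = 0.9047  ⇒  p = 1/(1 + 0.9047) = 0.5250
Mu-174: 52.50%, Mu-176: 47.50%.

52.50%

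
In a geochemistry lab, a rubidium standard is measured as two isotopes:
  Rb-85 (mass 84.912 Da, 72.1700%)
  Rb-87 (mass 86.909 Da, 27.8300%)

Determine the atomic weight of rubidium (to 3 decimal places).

Ar = Σ fᵢ·mᵢ = 0.721700 × 84.912 + 0.278300 × 86.909
= 61.2810 + 24.1868 = 85.4678 Da

85.468 Da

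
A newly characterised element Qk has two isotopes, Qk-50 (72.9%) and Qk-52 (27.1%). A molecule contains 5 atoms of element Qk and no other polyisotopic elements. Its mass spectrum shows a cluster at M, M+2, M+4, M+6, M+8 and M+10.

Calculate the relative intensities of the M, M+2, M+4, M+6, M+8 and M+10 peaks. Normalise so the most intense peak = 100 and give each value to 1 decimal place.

Each Qk atom is independently Qk-50 (p = 0.729) or Qk-52 (q = 0.271); the cluster is the binomial expansion (p + q)^5.
P(M) = 0.729^5 = 0.205891
P(M+2) = 5 × 0.729^4 × 0.271^1 = 0.382692
P(M+4) = 10 × 0.729^3 × 0.271^2 = 0.284525
P(M+6) = 10 × 0.729^2 × 0.271^3 = 0.105770
P(M+8) = 5 × 0.729^1 × 0.271^4 = 0.019660
P(M+10) = 0.271^5 = 0.001462
The M+2 peak is largest (0.382692); scaling to 100 gives 53.8 : 100.0 : 74.3 : 27.6 : 5.1 : 0.4.

53.8 : 100.0 : 74.3 : 27.6 : 5.1 : 0.4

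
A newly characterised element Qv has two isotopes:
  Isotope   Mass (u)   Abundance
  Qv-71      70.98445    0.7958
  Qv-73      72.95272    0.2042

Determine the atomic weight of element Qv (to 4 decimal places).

71.3864 u

Average mass = Σ (abundance × isotope mass) = 0.7958 × 70.98445 + 0.2042 × 72.95272
= 56.489425 + 14.896945 = 71.386370 u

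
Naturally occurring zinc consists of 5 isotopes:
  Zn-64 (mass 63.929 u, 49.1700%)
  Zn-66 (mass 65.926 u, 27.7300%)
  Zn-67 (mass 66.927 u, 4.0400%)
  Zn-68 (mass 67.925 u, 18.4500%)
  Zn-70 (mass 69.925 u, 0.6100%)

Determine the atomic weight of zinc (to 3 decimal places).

Average mass = Σ (abundance × isotope mass) = 0.491700 × 63.929 + 0.277300 × 65.926 + 0.040400 × 66.927 + 0.184500 × 67.925 + 0.006100 × 69.925
= 31.4339 + 18.2813 + 2.7039 + 12.5322 + 0.4265 = 65.3778 u

65.378 u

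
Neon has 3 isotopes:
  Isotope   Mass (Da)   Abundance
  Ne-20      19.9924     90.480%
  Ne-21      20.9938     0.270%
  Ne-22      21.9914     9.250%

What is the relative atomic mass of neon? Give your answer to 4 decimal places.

20.1800 Da

Weight each isotope mass by its fractional abundance: 0.90480 × 19.9924 + 0.00270 × 20.9938 + 0.09250 × 21.9914
= 18.08912 + 0.05668 + 2.03420 = 20.18000 Da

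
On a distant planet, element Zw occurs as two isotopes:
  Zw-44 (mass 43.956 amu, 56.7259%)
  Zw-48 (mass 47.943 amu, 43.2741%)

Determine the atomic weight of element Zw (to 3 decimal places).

Average mass = Σ (abundance × isotope mass) = 0.567259 × 43.956 + 0.432741 × 47.943
= 24.9344 + 20.7469 = 45.6813 amu

45.681 amu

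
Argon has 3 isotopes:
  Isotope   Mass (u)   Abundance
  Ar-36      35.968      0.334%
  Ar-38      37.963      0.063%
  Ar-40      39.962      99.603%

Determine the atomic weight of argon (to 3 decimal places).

39.947 u

Average mass = Σ (abundance × isotope mass) = 0.00334 × 35.968 + 0.00063 × 37.963 + 0.99603 × 39.962
= 0.1201 + 0.0239 + 39.8034 = 39.9474 u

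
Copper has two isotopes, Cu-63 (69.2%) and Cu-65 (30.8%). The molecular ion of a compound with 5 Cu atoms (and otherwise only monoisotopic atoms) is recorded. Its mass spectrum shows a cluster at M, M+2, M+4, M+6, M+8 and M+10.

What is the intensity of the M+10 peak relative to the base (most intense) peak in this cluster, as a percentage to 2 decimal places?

Binomial terms of (0.692 + 0.308)^5: M 0.1587, M+2 0.3531, M+4 0.3144, M+6 0.1399, M+8 0.0311, M+10 0.0028 → M+2 is the base peak.
P(M+2) = C(5,1) × 0.692^4 × 0.308^1 = 5 × 0.22931073 × 0.3080 = 0.353139 (base)
P(M+10) = C(5,5) × 0.692^0 × 0.308^5 = 1 × 1.0000 × 0.00277175 = 0.002772
Relative intensity = 0.002772 / 0.353139 × 100 = 0.78

0.78%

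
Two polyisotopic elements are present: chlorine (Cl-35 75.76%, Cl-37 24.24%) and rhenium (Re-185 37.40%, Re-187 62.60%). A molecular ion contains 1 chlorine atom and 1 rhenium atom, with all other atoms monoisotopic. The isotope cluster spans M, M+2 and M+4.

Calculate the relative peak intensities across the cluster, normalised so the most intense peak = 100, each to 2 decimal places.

50.16 : 100.00 : 26.86

Chlorine pattern (n=1): 0.7576 : 0.2424
Rhenium pattern (n=1): 0.3740 : 0.6260
Convolve the two distributions (both contribute in 2-u steps):
  M: 0.7576×0.3740 = 0.283342
  M+2: 0.7576×0.6260 + 0.2424×0.3740 = 0.564915
  M+4: 0.2424×0.6260 = 0.151742
Scale to base peak (0.564915) = 100: 50.16 : 100.00 : 26.86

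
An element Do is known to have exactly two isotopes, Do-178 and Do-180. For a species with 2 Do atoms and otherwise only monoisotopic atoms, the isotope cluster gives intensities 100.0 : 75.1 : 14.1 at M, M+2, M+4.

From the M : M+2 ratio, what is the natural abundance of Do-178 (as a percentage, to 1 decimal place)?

72.7%

If p is the fraction of Do that is Do-178, then I(M+2)/I(M) = [C(2,1)·p^1·(1−p)] / p^2 = 2·(1−p)/p = 75.1/100.0 = 0.7510
(1−p)/p = 0.7510/2 = 0.3755  ⇒  p = 1/(1 + 0.3755) = 0.7270
Do-178: 72.7%, Do-180: 27.3%.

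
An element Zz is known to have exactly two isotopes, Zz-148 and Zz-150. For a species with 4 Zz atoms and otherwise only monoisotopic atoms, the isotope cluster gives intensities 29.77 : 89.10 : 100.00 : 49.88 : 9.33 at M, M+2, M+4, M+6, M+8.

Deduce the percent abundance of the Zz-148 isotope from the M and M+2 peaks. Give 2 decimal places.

57.20%

If p is the fraction of Zz that is Zz-148, then I(M+2)/I(M) = [C(4,1)·p^3·(1−p)] / p^4 = 4·(1−p)/p = 89.10/29.77 = 2.9929
(1−p)/p = 2.9929/4 = 0.7482  ⇒  p = 1/(1 + 0.7482) = 0.5720
Zz-148: 57.20%, Zz-150: 42.80%.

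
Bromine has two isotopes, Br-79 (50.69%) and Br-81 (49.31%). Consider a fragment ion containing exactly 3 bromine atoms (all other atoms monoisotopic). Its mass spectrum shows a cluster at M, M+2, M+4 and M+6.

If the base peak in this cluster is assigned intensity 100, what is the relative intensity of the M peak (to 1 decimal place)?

34.3

(0.5069 + 0.4931)^3 gives M 0.1302, M+2 0.3801, M+4 0.3698, M+6 0.1199; the largest is M+2.
P(M+2) = C(3,1) × 0.5069^2 × 0.4931^1 = 3 × 0.25694761 × 0.4931 = 0.380103 (base)
P(M) = C(3,0) × 0.5069^3 × 0.4931^0 = 1 × 0.13024674 × 1.0000 = 0.130247
Relative intensity = 0.130247 / 0.380103 × 100 = 34.3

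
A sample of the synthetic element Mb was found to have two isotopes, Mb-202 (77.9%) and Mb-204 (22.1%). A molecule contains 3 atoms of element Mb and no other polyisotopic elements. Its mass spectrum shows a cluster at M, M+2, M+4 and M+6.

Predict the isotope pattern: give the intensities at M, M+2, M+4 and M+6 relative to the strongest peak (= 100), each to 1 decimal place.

100.0 : 85.1 : 24.1 : 2.3

Each Mb atom is independently Mb-202 (p = 0.779) or Mb-204 (q = 0.221); the cluster is the binomial expansion (p + q)^3.
P(M) = 0.779^3 = 0.472729
P(M+2) = 3 × 0.779^2 × 0.221^1 = 0.402336
P(M+4) = 3 × 0.779^1 × 0.221^2 = 0.114141
P(M+6) = 0.221^3 = 0.010794
The M peak is largest (0.472729); scaling to 100 gives 100.0 : 85.1 : 24.1 : 2.3.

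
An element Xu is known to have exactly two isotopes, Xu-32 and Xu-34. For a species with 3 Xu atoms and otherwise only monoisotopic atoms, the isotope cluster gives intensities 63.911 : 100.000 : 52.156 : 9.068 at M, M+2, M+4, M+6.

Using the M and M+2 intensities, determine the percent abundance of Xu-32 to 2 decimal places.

65.72%

Let p = fractional abundance of Xu-32. I(M+2)/I(M) = [C(3,1)·p^2·(1−p)] / p^3 = 3·(1−p)/p = 100.000/63.911 = 1.5647
(1−p)/p = 1.5647/3 = 0.5216  ⇒  p = 1/(1 + 0.5216) = 0.6572
Xu-32: 65.72%, Xu-34: 34.28%.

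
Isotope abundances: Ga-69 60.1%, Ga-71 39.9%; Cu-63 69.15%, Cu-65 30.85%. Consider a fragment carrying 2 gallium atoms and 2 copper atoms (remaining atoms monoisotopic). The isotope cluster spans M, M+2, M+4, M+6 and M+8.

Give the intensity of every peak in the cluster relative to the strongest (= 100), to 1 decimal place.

45.0 : 100.0 : 82.2 : 29.6 : 4.0

Gallium pattern (n=2): 0.361201 : 0.479598 : 0.159201
Copper pattern (n=2): 0.47817225 : 0.4266555 : 0.09517225
Convolve the two distributions (both contribute in 2-u steps):
  M: 0.361201×0.47817225 = 0.172716
  M+2: 0.361201×0.4266555 + 0.479598×0.47817225 = 0.383439
  M+4: 0.361201×0.09517225 + 0.479598×0.4266555 + 0.159201×0.47817225 = 0.315125
  M+6: 0.479598×0.09517225 + 0.159201×0.4266555 = 0.113568
  M+8: 0.159201×0.09517225 = 0.015152
Scale to base peak (0.383439) = 100: 45.0 : 100.0 : 82.2 : 29.6 : 4.0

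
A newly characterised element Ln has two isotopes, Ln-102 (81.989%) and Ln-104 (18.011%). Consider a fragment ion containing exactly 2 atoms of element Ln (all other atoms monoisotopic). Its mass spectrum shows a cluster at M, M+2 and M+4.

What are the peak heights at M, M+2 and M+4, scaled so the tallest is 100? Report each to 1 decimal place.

100.0 : 43.9 : 4.8

Expanding (0.81989 + 0.18011)^2:
P(M) = 0.81989^2 = 0.672220
P(M+2) = 2 × 0.81989^1 × 0.18011^1 = 0.295341
P(M+4) = 0.18011^2 = 0.032440
The M peak is largest (0.672220); scaling to 100 gives 100.0 : 43.9 : 4.8.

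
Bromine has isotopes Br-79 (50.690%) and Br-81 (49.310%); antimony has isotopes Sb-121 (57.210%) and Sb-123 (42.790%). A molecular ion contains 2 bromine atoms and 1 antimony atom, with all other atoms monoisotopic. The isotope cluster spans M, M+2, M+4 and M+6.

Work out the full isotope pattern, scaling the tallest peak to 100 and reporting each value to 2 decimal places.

37.13 : 100.00 : 89.16 : 26.28

Bromine pattern (n=2): 0.25694761 : 0.49990478 : 0.24314761
Antimony pattern (n=1): 0.5721 : 0.4279
Convolve the two distributions (both contribute in 2-u steps):
  M: 0.25694761×0.5721 = 0.147000
  M+2: 0.25694761×0.4279 + 0.49990478×0.5721 = 0.395943
  M+4: 0.49990478×0.4279 + 0.24314761×0.5721 = 0.353014
  M+6: 0.24314761×0.4279 = 0.104043
Scale to base peak (0.395943) = 100: 37.13 : 100.00 : 89.16 : 26.28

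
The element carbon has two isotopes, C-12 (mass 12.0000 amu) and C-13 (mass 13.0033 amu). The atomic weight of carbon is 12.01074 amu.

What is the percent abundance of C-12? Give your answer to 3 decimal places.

98.930%

Let x be the fractional abundance of C-12; then C-13 has abundance 1 − x.
12.0000·x + 13.0033·(1 − x) = 12.01074
(12.0000 − 13.0033)·x = 12.01074 − 13.0033
x = -0.99256 / -1.0033 = 0.98930 → 98.930% C-12, 1.070% C-13.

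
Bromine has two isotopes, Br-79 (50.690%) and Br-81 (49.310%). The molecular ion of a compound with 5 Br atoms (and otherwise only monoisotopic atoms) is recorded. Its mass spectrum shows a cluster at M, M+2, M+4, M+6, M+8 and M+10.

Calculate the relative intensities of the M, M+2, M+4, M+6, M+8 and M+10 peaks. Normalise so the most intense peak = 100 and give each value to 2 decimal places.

Each Br atom is independently Br-79 (p = 0.50690) or Br-81 (q = 0.49310); the cluster is the binomial expansion (p + q)^5.
P(M) = 0.50690^5 = 0.033467
P(M+2) = 5 × 0.50690^4 × 0.49310^1 = 0.162777
P(M+4) = 10 × 0.50690^3 × 0.49310^2 = 0.316692
P(M+6) = 10 × 0.50690^2 × 0.49310^3 = 0.308070
P(M+8) = 5 × 0.50690^1 × 0.49310^4 = 0.149842
P(M+10) = 0.49310^5 = 0.029152
The M+4 peak is largest (0.316692); scaling to 100 gives 10.57 : 51.40 : 100.00 : 97.28 : 47.31 : 9.21.

10.57 : 51.40 : 100.00 : 97.28 : 47.31 : 9.21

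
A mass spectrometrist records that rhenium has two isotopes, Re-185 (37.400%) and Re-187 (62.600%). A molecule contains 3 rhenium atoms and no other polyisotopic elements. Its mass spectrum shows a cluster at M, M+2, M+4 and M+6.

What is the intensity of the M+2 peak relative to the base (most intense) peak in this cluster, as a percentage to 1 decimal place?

(0.37400 + 0.62600)^3 gives M 0.0523, M+2 0.2627, M+4 0.4397, M+6 0.2453; the largest is M+4.
P(M+4) = C(3,2) × 0.37400^1 × 0.62600^2 = 3 × 0.3740 × 0.391876 = 0.439685 (base)
P(M+2) = C(3,1) × 0.37400^2 × 0.62600^1 = 3 × 0.139876 × 0.6260 = 0.262687
Relative intensity = 0.262687 / 0.439685 × 100 = 59.7

59.7%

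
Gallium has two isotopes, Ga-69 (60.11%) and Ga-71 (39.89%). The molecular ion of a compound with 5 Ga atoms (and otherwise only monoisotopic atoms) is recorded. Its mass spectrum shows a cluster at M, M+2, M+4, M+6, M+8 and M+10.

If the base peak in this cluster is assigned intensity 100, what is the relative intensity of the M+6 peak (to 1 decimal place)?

(0.6011 + 0.3989)^5 gives M 0.0785, M+2 0.2604, M+4 0.3456, M+6 0.2293, M+8 0.0761, M+10 0.0101; the largest is M+4.
P(M+4) = C(5,2) × 0.6011^3 × 0.3989^2 = 10 × 0.21719018 × 0.15912121 = 0.345596 (base)
P(M+6) = C(5,3) × 0.6011^2 × 0.3989^3 = 10 × 0.36132121 × 0.06347345 = 0.229343
Relative intensity = 0.229343 / 0.345596 × 100 = 66.4

66.4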